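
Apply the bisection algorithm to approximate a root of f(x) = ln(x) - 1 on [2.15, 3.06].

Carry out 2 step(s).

f(x) = ln(x) - 1
Initial interval: [2.15, 3.06]

Iteration 1:
  c_1 = (2.150000 + 3.060000)/2 = 2.605000
  f(c_1) = f(2.605000) = -0.042567
  f(a) × f(c) ≥ 0, new interval: [2.605000, 3.060000]
Iteration 2:
  c_2 = (2.605000 + 3.060000)/2 = 2.832500
  f(c_2) = f(2.832500) = 0.041160
  f(a) × f(c) < 0, new interval: [2.605000, 2.832500]

After 2 iteration(s), the approximation is c_2 = 2.832500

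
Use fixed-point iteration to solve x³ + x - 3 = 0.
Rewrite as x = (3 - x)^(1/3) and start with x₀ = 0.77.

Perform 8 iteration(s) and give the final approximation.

Equation: x³ + x - 3 = 0
Fixed-point form: x = (3 - x)^(1/3)
x₀ = 0.77

x_1 = g(0.770000) = 1.306477
x_2 = g(1.306477) = 1.191966
x_3 = g(1.191966) = 1.218248
x_4 = g(1.218248) = 1.212316
x_5 = g(1.212316) = 1.213660
x_6 = g(1.213660) = 1.213356
x_7 = g(1.213356) = 1.213424
x_8 = g(1.213424) = 1.213409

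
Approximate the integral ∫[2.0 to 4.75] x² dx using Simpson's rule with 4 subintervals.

f(x) = x²
a = 2.0, b = 4.75, n = 4
h = (b - a)/n = 0.687500

Simpson's rule: (h/3)[f(x₀) + 4f(x₁) + 2f(x₂) + ... + f(xₙ)]

x_0 = 2.0000, f(x_0) = 4.000000, coefficient = 1
x_1 = 2.6875, f(x_1) = 7.222656, coefficient = 4
x_2 = 3.3750, f(x_2) = 11.390625, coefficient = 2
x_3 = 4.0625, f(x_3) = 16.503906, coefficient = 4
x_4 = 4.7500, f(x_4) = 22.562500, coefficient = 1

I ≈ (0.687500/3) × 144.250000 = 33.057292
Exact value: 33.057292
Error: 0.000000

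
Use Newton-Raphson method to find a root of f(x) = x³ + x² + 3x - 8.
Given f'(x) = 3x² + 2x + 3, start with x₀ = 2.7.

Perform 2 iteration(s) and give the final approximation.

f(x) = x³ + x² + 3x - 8
f'(x) = 3x² + 2x + 3
x₀ = 2.7

Newton-Raphson formula: x_{n+1} = x_n - f(x_n)/f'(x_n)

Iteration 1:
  f(2.700000) = 27.073000
  f'(2.700000) = 30.270000
  x_1 = 2.700000 - 27.073000/30.270000 = 1.805616
Iteration 2:
  f(1.805616) = 6.563857
  f'(1.805616) = 16.391981
  x_2 = 1.805616 - 6.563857/16.391981 = 1.405185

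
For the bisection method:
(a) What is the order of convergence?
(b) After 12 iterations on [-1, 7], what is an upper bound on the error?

(a) Bisection has linear (order 1) convergence; the error is halved each step.

(b) Error bound = (b-a)/2^n = (7 - (-1))/2^{12}
    = 8/2^{12}

(a) 1 (linear); (b) error ≤ 1.95e-03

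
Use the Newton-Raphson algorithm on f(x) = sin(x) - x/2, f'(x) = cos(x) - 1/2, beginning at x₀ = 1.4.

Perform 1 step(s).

f(x) = sin(x) - x/2
f'(x) = cos(x) - 1/2
x₀ = 1.4

Newton-Raphson formula: x_{n+1} = x_n - f(x_n)/f'(x_n)

Iteration 1:
  f(1.400000) = 0.285450
  f'(1.400000) = -0.330033
  x_1 = 1.400000 - 0.285450/(-0.330033) = 2.264913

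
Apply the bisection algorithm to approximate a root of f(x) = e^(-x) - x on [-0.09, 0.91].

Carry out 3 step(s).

f(x) = e^(-x) - x
Initial interval: [-0.09, 0.91]

Iteration 1:
  c_1 = (-0.090000 + 0.910000)/2 = 0.410000
  f(c_1) = f(0.410000) = 0.253650
  f(a) × f(c) ≥ 0, new interval: [0.410000, 0.910000]
Iteration 2:
  c_2 = (0.410000 + 0.910000)/2 = 0.660000
  f(c_2) = f(0.660000) = -0.143149
  f(a) × f(c) < 0, new interval: [0.410000, 0.660000]
Iteration 3:
  c_3 = (0.410000 + 0.660000)/2 = 0.535000
  f(c_3) = f(0.535000) = 0.050669
  f(a) × f(c) ≥ 0, new interval: [0.535000, 0.660000]

After 3 iteration(s), the approximation is c_3 = 0.535000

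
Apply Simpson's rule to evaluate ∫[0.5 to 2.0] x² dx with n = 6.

f(x) = x²
a = 0.5, b = 2.0, n = 6
h = (b - a)/n = 0.250000

Simpson's rule: (h/3)[f(x₀) + 4f(x₁) + 2f(x₂) + ... + f(xₙ)]

x_0 = 0.5000, f(x_0) = 0.250000, coefficient = 1
x_1 = 0.7500, f(x_1) = 0.562500, coefficient = 4
x_2 = 1.0000, f(x_2) = 1.000000, coefficient = 2
x_3 = 1.2500, f(x_3) = 1.562500, coefficient = 4
x_4 = 1.5000, f(x_4) = 2.250000, coefficient = 2
x_5 = 1.7500, f(x_5) = 3.062500, coefficient = 4
x_6 = 2.0000, f(x_6) = 4.000000, coefficient = 1

I ≈ (0.250000/3) × 31.500000 = 2.625000
Exact value: 2.625000
Error: 0.000000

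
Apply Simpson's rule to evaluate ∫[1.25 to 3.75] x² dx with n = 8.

f(x) = x²
a = 1.25, b = 3.75, n = 8
h = (b - a)/n = 0.312500

Simpson's rule: (h/3)[f(x₀) + 4f(x₁) + 2f(x₂) + ... + f(xₙ)]

x_0 = 1.2500, f(x_0) = 1.562500, coefficient = 1
x_1 = 1.5625, f(x_1) = 2.441406, coefficient = 4
x_2 = 1.8750, f(x_2) = 3.515625, coefficient = 2
x_3 = 2.1875, f(x_3) = 4.785156, coefficient = 4
x_4 = 2.5000, f(x_4) = 6.250000, coefficient = 2
x_5 = 2.8125, f(x_5) = 7.910156, coefficient = 4
x_6 = 3.1250, f(x_6) = 9.765625, coefficient = 2
x_7 = 3.4375, f(x_7) = 11.816406, coefficient = 4
x_8 = 3.7500, f(x_8) = 14.062500, coefficient = 1

I ≈ (0.312500/3) × 162.500000 = 16.927083
Exact value: 16.927083
Error: 0.000000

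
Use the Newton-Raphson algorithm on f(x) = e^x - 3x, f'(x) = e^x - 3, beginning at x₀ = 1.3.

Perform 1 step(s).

f(x) = e^x - 3x
f'(x) = e^x - 3
x₀ = 1.3

Newton-Raphson formula: x_{n+1} = x_n - f(x_n)/f'(x_n)

Iteration 1:
  f(1.300000) = -0.230703
  f'(1.300000) = 0.669297
  x_1 = 1.300000 - (-0.230703)/0.669297 = 1.644695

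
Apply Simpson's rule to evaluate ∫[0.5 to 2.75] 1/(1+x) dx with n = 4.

f(x) = 1/(1+x)
a = 0.5, b = 2.75, n = 4
h = (b - a)/n = 0.562500

Simpson's rule: (h/3)[f(x₀) + 4f(x₁) + 2f(x₂) + ... + f(xₙ)]

x_0 = 0.5000, f(x_0) = 0.666667, coefficient = 1
x_1 = 1.0625, f(x_1) = 0.484848, coefficient = 4
x_2 = 1.6250, f(x_2) = 0.380952, coefficient = 2
x_3 = 2.1875, f(x_3) = 0.313725, coefficient = 4
x_4 = 2.7500, f(x_4) = 0.266667, coefficient = 1

I ≈ (0.562500/3) × 4.889534 = 0.916788
Exact value: 0.916291
Error: 0.000497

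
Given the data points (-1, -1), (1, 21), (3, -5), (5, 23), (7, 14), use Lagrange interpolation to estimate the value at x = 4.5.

Lagrange interpolation formula:
P(x) = Σ yᵢ × Lᵢ(x)
where Lᵢ(x) = Π_{j≠i} (x - xⱼ)/(xᵢ - xⱼ)

L_0(4.5) = (4.5 - 1)/(-1 - 1) × (4.5 - 3)/(-1 - 3) × (4.5 - 5)/(-1 - 5) × (4.5 - 7)/(-1 - 7) = 0.017090
L_1(4.5) = (4.5 - (-1))/(1 - (-1)) × (4.5 - 3)/(1 - 3) × (4.5 - 5)/(1 - 5) × (4.5 - 7)/(1 - 7) = -0.107422
L_2(4.5) = (4.5 - (-1))/(3 - (-1)) × (4.5 - 1)/(3 - 1) × (4.5 - 5)/(3 - 5) × (4.5 - 7)/(3 - 7) = 0.375977
L_3(4.5) = (4.5 - (-1))/(5 - (-1)) × (4.5 - 1)/(5 - 1) × (4.5 - 3)/(5 - 3) × (4.5 - 7)/(5 - 7) = 0.751953
L_4(4.5) = (4.5 - (-1))/(7 - (-1)) × (4.5 - 1)/(7 - 1) × (4.5 - 3)/(7 - 3) × (4.5 - 5)/(7 - 5) = -0.037598

P(4.5) = (-1)×L_0(4.5) + 21×L_1(4.5) + (-5)×L_2(4.5) + 23×L_3(4.5) + 14×L_4(4.5)
P(4.5) = 12.615723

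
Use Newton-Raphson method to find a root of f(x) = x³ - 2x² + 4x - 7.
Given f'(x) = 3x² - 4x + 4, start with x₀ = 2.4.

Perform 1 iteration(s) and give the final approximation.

f(x) = x³ - 2x² + 4x - 7
f'(x) = 3x² - 4x + 4
x₀ = 2.4

Newton-Raphson formula: x_{n+1} = x_n - f(x_n)/f'(x_n)

Iteration 1:
  f(2.400000) = 4.904000
  f'(2.400000) = 11.680000
  x_1 = 2.400000 - 4.904000/11.680000 = 1.980137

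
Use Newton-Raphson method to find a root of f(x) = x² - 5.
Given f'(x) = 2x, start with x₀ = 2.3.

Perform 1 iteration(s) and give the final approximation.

f(x) = x² - 5
f'(x) = 2x
x₀ = 2.3

Newton-Raphson formula: x_{n+1} = x_n - f(x_n)/f'(x_n)

Iteration 1:
  f(2.300000) = 0.290000
  f'(2.300000) = 4.600000
  x_1 = 2.300000 - 0.290000/4.600000 = 2.236957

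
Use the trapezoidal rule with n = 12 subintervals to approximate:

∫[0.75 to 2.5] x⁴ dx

f(x) = x⁴
a = 0.75, b = 2.5, n = 12
h = (b - a)/n = 0.145833

Trapezoidal rule: (h/2)[f(x₀) + 2f(x₁) + 2f(x₂) + ... + f(xₙ)]

x_0 = 0.7500, f(x_0) = 0.316406, coefficient = 1
x_1 = 0.8958, f(x_1) = 0.644034, coefficient = 2
x_2 = 1.0417, f(x_2) = 1.177376, coefficient = 2
x_3 = 1.1875, f(x_3) = 1.988541, coefficient = 2
x_4 = 1.3333, f(x_4) = 3.160494, coefficient = 2
x_5 = 1.4792, f(x_5) = 4.787055, coefficient = 2
x_6 = 1.6250, f(x_6) = 6.972900, coefficient = 2
x_7 = 1.7708, f(x_7) = 9.833560, coefficient = 2
x_8 = 1.9167, f(x_8) = 13.495419, coefficient = 2
x_9 = 2.0625, f(x_9) = 18.095718, coefficient = 2
x_10 = 2.2083, f(x_10) = 23.782555, coefficient = 2
x_11 = 2.3542, f(x_11) = 30.714880, coefficient = 2
x_12 = 2.5000, f(x_12) = 39.062500, coefficient = 1

I ≈ (0.145833/2) × 268.683970 = 19.591539
Exact value: 19.483789
Error: 0.107750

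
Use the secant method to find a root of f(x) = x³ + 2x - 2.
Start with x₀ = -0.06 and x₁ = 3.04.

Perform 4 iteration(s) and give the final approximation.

f(x) = x³ + 2x - 2
x₀ = -0.06, x₁ = 3.04

Secant formula: x_{n+1} = x_n - f(x_n)(x_n - x_{n-1})/(f(x_n) - f(x_{n-1}))

Iteration 1:
  f(-0.060000) = -2.120216
  f(3.040000) = 32.174464
  x_2 = 3.040000 - 32.174464×(3.040000 - (-0.060000))/(32.174464 - (-2.120216))
       = 0.131653
Iteration 2:
  f(3.040000) = 32.174464
  f(0.131653) = -1.734413
  x_3 = 0.131653 - (-1.734413)×(0.131653 - 3.040000)/(-1.734413 - 32.174464)
       = 0.280412
Iteration 3:
  f(0.131653) = -1.734413
  f(0.280412) = -1.417126
  x_4 = 0.280412 - (-1.417126)×(0.280412 - 0.131653)/(-1.417126 - (-1.734413))
       = 0.944831
Iteration 4:
  f(0.280412) = -1.417126
  f(0.944831) = 0.733119
  x_5 = 0.944831 - 0.733119×(0.944831 - 0.280412)/(0.733119 - (-1.417126))
       = 0.718300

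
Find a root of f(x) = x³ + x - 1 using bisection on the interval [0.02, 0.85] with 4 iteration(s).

f(x) = x³ + x - 1
Initial interval: [0.02, 0.85]

Iteration 1:
  c_1 = (0.020000 + 0.850000)/2 = 0.435000
  f(c_1) = f(0.435000) = -0.482687
  f(a) × f(c) ≥ 0, new interval: [0.435000, 0.850000]
Iteration 2:
  c_2 = (0.435000 + 0.850000)/2 = 0.642500
  f(c_2) = f(0.642500) = -0.092272
  f(a) × f(c) ≥ 0, new interval: [0.642500, 0.850000]
Iteration 3:
  c_3 = (0.642500 + 0.850000)/2 = 0.746250
  f(c_3) = f(0.746250) = 0.161828
  f(a) × f(c) < 0, new interval: [0.642500, 0.746250]
Iteration 4:
  c_4 = (0.642500 + 0.746250)/2 = 0.694375
  f(c_4) = f(0.694375) = 0.029173
  f(a) × f(c) < 0, new interval: [0.642500, 0.694375]

After 4 iteration(s), the approximation is c_4 = 0.694375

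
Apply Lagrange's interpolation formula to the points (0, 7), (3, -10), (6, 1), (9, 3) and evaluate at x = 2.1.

Lagrange interpolation formula:
P(x) = Σ yᵢ × Lᵢ(x)
where Lᵢ(x) = Π_{j≠i} (x - xⱼ)/(xᵢ - xⱼ)

L_0(2.1) = (2.1 - 3)/(0 - 3) × (2.1 - 6)/(0 - 6) × (2.1 - 9)/(0 - 9) = 0.149500
L_1(2.1) = (2.1 - 0)/(3 - 0) × (2.1 - 6)/(3 - 6) × (2.1 - 9)/(3 - 9) = 1.046500
L_2(2.1) = (2.1 - 0)/(6 - 0) × (2.1 - 3)/(6 - 3) × (2.1 - 9)/(6 - 9) = -0.241500
L_3(2.1) = (2.1 - 0)/(9 - 0) × (2.1 - 3)/(9 - 3) × (2.1 - 6)/(9 - 6) = 0.045500

P(2.1) = 7×L_0(2.1) + (-10)×L_1(2.1) + 1×L_2(2.1) + 3×L_3(2.1)
P(2.1) = -9.523500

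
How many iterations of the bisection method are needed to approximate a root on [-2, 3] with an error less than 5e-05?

We need (b-a)/2^n ≤ 5e-05
(3 - (-2))/2^n ≤ 5e-05
5/2^n ≤ 5e-05
2^n ≥ 100000
n ≥ log₂(100000) = 16.61
n ≥ 17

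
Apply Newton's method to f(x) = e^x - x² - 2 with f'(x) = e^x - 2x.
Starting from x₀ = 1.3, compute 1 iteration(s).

f(x) = e^x - x² - 2
f'(x) = e^x - 2x
x₀ = 1.3

Newton-Raphson formula: x_{n+1} = x_n - f(x_n)/f'(x_n)

Iteration 1:
  f(1.300000) = -0.020703
  f'(1.300000) = 1.069297
  x_1 = 1.300000 - (-0.020703)/1.069297 = 1.319362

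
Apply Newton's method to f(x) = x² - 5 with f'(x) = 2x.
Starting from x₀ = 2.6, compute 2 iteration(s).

f(x) = x² - 5
f'(x) = 2x
x₀ = 2.6

Newton-Raphson formula: x_{n+1} = x_n - f(x_n)/f'(x_n)

Iteration 1:
  f(2.600000) = 1.760000
  f'(2.600000) = 5.200000
  x_1 = 2.600000 - 1.760000/5.200000 = 2.261538
Iteration 2:
  f(2.261538) = 0.114556
  f'(2.261538) = 4.523077
  x_2 = 2.261538 - 0.114556/4.523077 = 2.236211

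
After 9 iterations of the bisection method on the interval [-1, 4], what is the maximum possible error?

Bisection error bound: |error| ≤ (b-a)/2^n
|error| ≤ (4 - (-1))/2^9 = 5/2^9
|error| ≤ 0.0097656250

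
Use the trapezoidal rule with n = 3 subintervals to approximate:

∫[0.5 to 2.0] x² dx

f(x) = x²
a = 0.5, b = 2.0, n = 3
h = (b - a)/n = 0.500000

Trapezoidal rule: (h/2)[f(x₀) + 2f(x₁) + 2f(x₂) + ... + f(xₙ)]

x_0 = 0.5000, f(x_0) = 0.250000, coefficient = 1
x_1 = 1.0000, f(x_1) = 1.000000, coefficient = 2
x_2 = 1.5000, f(x_2) = 2.250000, coefficient = 2
x_3 = 2.0000, f(x_3) = 4.000000, coefficient = 1

I ≈ (0.500000/2) × 10.750000 = 2.687500
Exact value: 2.625000
Error: 0.062500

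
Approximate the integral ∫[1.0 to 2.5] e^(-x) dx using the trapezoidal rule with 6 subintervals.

f(x) = e^(-x)
a = 1.0, b = 2.5, n = 6
h = (b - a)/n = 0.250000

Trapezoidal rule: (h/2)[f(x₀) + 2f(x₁) + 2f(x₂) + ... + f(xₙ)]

x_0 = 1.0000, f(x_0) = 0.367879, coefficient = 1
x_1 = 1.2500, f(x_1) = 0.286505, coefficient = 2
x_2 = 1.5000, f(x_2) = 0.223130, coefficient = 2
x_3 = 1.7500, f(x_3) = 0.173774, coefficient = 2
x_4 = 2.0000, f(x_4) = 0.135335, coefficient = 2
x_5 = 2.2500, f(x_5) = 0.105399, coefficient = 2
x_6 = 2.5000, f(x_6) = 0.082085, coefficient = 1

I ≈ (0.250000/2) × 2.298251 = 0.287281
Exact value: 0.285794
Error: 0.001487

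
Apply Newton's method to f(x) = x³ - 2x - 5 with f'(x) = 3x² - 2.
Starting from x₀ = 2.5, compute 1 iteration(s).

f(x) = x³ - 2x - 5
f'(x) = 3x² - 2
x₀ = 2.5

Newton-Raphson formula: x_{n+1} = x_n - f(x_n)/f'(x_n)

Iteration 1:
  f(2.500000) = 5.625000
  f'(2.500000) = 16.750000
  x_1 = 2.500000 - 5.625000/16.750000 = 2.164179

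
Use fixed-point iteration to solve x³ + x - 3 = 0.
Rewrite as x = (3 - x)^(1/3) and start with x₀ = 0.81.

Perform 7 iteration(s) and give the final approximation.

Equation: x³ + x - 3 = 0
Fixed-point form: x = (3 - x)^(1/3)
x₀ = 0.81

x_1 = g(0.810000) = 1.298618
x_2 = g(1.298618) = 1.193807
x_3 = g(1.193807) = 1.217834
x_4 = g(1.217834) = 1.212410
x_5 = g(1.212410) = 1.213638
x_6 = g(1.213638) = 1.213360
x_7 = g(1.213360) = 1.213423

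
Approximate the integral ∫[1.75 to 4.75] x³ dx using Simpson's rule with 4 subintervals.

f(x) = x³
a = 1.75, b = 4.75, n = 4
h = (b - a)/n = 0.750000

Simpson's rule: (h/3)[f(x₀) + 4f(x₁) + 2f(x₂) + ... + f(xₙ)]

x_0 = 1.7500, f(x_0) = 5.359375, coefficient = 1
x_1 = 2.5000, f(x_1) = 15.625000, coefficient = 4
x_2 = 3.2500, f(x_2) = 34.328125, coefficient = 2
x_3 = 4.0000, f(x_3) = 64.000000, coefficient = 4
x_4 = 4.7500, f(x_4) = 107.171875, coefficient = 1

I ≈ (0.750000/3) × 499.687500 = 124.921875
Exact value: 124.921875
Error: 0.000000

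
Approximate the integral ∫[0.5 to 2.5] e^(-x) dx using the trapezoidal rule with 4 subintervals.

f(x) = e^(-x)
a = 0.5, b = 2.5, n = 4
h = (b - a)/n = 0.500000

Trapezoidal rule: (h/2)[f(x₀) + 2f(x₁) + 2f(x₂) + ... + f(xₙ)]

x_0 = 0.5000, f(x_0) = 0.606531, coefficient = 1
x_1 = 1.0000, f(x_1) = 0.367879, coefficient = 2
x_2 = 1.5000, f(x_2) = 0.223130, coefficient = 2
x_3 = 2.0000, f(x_3) = 0.135335, coefficient = 2
x_4 = 2.5000, f(x_4) = 0.082085, coefficient = 1

I ≈ (0.500000/2) × 2.141305 = 0.535326
Exact value: 0.524446
Error: 0.010881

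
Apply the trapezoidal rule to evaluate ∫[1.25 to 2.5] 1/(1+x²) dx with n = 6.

f(x) = 1/(1+x²)
a = 1.25, b = 2.5, n = 6
h = (b - a)/n = 0.208333

Trapezoidal rule: (h/2)[f(x₀) + 2f(x₁) + 2f(x₂) + ... + f(xₙ)]

x_0 = 1.2500, f(x_0) = 0.390244, coefficient = 1
x_1 = 1.4583, f(x_1) = 0.319822, coefficient = 2
x_2 = 1.6667, f(x_2) = 0.264706, coefficient = 2
x_3 = 1.8750, f(x_3) = 0.221453, coefficient = 2
x_4 = 2.0833, f(x_4) = 0.187256, coefficient = 2
x_5 = 2.2917, f(x_5) = 0.159956, coefficient = 2
x_6 = 2.5000, f(x_6) = 0.137931, coefficient = 1

I ≈ (0.208333/2) × 2.834561 = 0.295267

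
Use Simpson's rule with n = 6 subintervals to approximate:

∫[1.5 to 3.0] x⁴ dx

f(x) = x⁴
a = 1.5, b = 3.0, n = 6
h = (b - a)/n = 0.250000

Simpson's rule: (h/3)[f(x₀) + 4f(x₁) + 2f(x₂) + ... + f(xₙ)]

x_0 = 1.5000, f(x_0) = 5.062500, coefficient = 1
x_1 = 1.7500, f(x_1) = 9.378906, coefficient = 4
x_2 = 2.0000, f(x_2) = 16.000000, coefficient = 2
x_3 = 2.2500, f(x_3) = 25.628906, coefficient = 4
x_4 = 2.5000, f(x_4) = 39.062500, coefficient = 2
x_5 = 2.7500, f(x_5) = 57.191406, coefficient = 4
x_6 = 3.0000, f(x_6) = 81.000000, coefficient = 1

I ≈ (0.250000/3) × 564.984375 = 47.082031
Exact value: 47.081250
Error: 0.000781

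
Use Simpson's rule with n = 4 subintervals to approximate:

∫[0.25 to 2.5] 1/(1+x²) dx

f(x) = 1/(1+x²)
a = 0.25, b = 2.5, n = 4
h = (b - a)/n = 0.562500

Simpson's rule: (h/3)[f(x₀) + 4f(x₁) + 2f(x₂) + ... + f(xₙ)]

x_0 = 0.2500, f(x_0) = 0.941176, coefficient = 1
x_1 = 0.8125, f(x_1) = 0.602353, coefficient = 4
x_2 = 1.3750, f(x_2) = 0.345946, coefficient = 2
x_3 = 1.9375, f(x_3) = 0.210353, coefficient = 4
x_4 = 2.5000, f(x_4) = 0.137931, coefficient = 1

I ≈ (0.562500/3) × 5.021824 = 0.941592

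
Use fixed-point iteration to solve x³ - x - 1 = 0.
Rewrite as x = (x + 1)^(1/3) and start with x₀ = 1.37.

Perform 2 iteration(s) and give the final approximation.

Equation: x³ - x - 1 = 0
Fixed-point form: x = (x + 1)^(1/3)
x₀ = 1.37

x_1 = g(1.370000) = 1.333264
x_2 = g(1.333264) = 1.326339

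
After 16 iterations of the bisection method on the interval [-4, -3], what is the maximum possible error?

Bisection error bound: |error| ≤ (b-a)/2^n
|error| ≤ (-3 - (-4))/2^16 = 1/2^16
|error| ≤ 0.0000152588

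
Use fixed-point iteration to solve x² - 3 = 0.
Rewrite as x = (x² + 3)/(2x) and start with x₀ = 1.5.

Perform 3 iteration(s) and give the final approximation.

Equation: x² - 3 = 0
Fixed-point form: x = (x² + 3)/(2x)
x₀ = 1.5

x_1 = g(1.500000) = 1.750000
x_2 = g(1.750000) = 1.732143
x_3 = g(1.732143) = 1.732051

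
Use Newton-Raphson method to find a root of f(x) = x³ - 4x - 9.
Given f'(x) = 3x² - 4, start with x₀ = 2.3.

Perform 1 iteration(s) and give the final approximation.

f(x) = x³ - 4x - 9
f'(x) = 3x² - 4
x₀ = 2.3

Newton-Raphson formula: x_{n+1} = x_n - f(x_n)/f'(x_n)

Iteration 1:
  f(2.300000) = -6.033000
  f'(2.300000) = 11.870000
  x_1 = 2.300000 - (-6.033000)/11.870000 = 2.808256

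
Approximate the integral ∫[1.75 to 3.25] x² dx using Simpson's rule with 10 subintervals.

f(x) = x²
a = 1.75, b = 3.25, n = 10
h = (b - a)/n = 0.150000

Simpson's rule: (h/3)[f(x₀) + 4f(x₁) + 2f(x₂) + ... + f(xₙ)]

x_0 = 1.7500, f(x_0) = 3.062500, coefficient = 1
x_1 = 1.9000, f(x_1) = 3.610000, coefficient = 4
x_2 = 2.0500, f(x_2) = 4.202500, coefficient = 2
x_3 = 2.2000, f(x_3) = 4.840000, coefficient = 4
x_4 = 2.3500, f(x_4) = 5.522500, coefficient = 2
x_5 = 2.5000, f(x_5) = 6.250000, coefficient = 4
x_6 = 2.6500, f(x_6) = 7.022500, coefficient = 2
x_7 = 2.8000, f(x_7) = 7.840000, coefficient = 4
x_8 = 2.9500, f(x_8) = 8.702500, coefficient = 2
x_9 = 3.1000, f(x_9) = 9.610000, coefficient = 4
x_10 = 3.2500, f(x_10) = 10.562500, coefficient = 1

I ≈ (0.150000/3) × 193.125000 = 9.656250
Exact value: 9.656250
Error: 0.000000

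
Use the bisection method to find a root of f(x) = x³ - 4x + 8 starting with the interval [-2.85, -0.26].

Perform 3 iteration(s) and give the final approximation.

f(x) = x³ - 4x + 8
Initial interval: [-2.85, -0.26]

Iteration 1:
  c_1 = (-2.850000 + (-0.260000))/2 = -1.555000
  f(c_1) = f(-1.555000) = 10.459971
  f(a) × f(c) < 0, new interval: [-2.850000, -1.555000]
Iteration 2:
  c_2 = (-2.850000 + (-1.555000))/2 = -2.202500
  f(c_2) = f(-2.202500) = 6.125659
  f(a) × f(c) < 0, new interval: [-2.850000, -2.202500]
Iteration 3:
  c_3 = (-2.850000 + (-2.202500))/2 = -2.526250
  f(c_3) = f(-2.526250) = 1.982626
  f(a) × f(c) < 0, new interval: [-2.850000, -2.526250]

After 3 iteration(s), the approximation is c_3 = -2.526250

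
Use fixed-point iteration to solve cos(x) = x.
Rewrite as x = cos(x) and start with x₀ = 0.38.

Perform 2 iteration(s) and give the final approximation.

Equation: cos(x) = x
Fixed-point form: x = cos(x)
x₀ = 0.38

x_1 = g(0.380000) = 0.928665
x_2 = g(0.928665) = 0.598904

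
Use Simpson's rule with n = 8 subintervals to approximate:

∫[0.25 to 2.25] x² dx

f(x) = x²
a = 0.25, b = 2.25, n = 8
h = (b - a)/n = 0.250000

Simpson's rule: (h/3)[f(x₀) + 4f(x₁) + 2f(x₂) + ... + f(xₙ)]

x_0 = 0.2500, f(x_0) = 0.062500, coefficient = 1
x_1 = 0.5000, f(x_1) = 0.250000, coefficient = 4
x_2 = 0.7500, f(x_2) = 0.562500, coefficient = 2
x_3 = 1.0000, f(x_3) = 1.000000, coefficient = 4
x_4 = 1.2500, f(x_4) = 1.562500, coefficient = 2
x_5 = 1.5000, f(x_5) = 2.250000, coefficient = 4
x_6 = 1.7500, f(x_6) = 3.062500, coefficient = 2
x_7 = 2.0000, f(x_7) = 4.000000, coefficient = 4
x_8 = 2.2500, f(x_8) = 5.062500, coefficient = 1

I ≈ (0.250000/3) × 45.500000 = 3.791667
Exact value: 3.791667
Error: 0.000000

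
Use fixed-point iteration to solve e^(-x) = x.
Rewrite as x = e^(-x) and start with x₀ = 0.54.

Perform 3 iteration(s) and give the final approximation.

Equation: e^(-x) = x
Fixed-point form: x = e^(-x)
x₀ = 0.54

x_1 = g(0.540000) = 0.582748
x_2 = g(0.582748) = 0.558362
x_3 = g(0.558362) = 0.572146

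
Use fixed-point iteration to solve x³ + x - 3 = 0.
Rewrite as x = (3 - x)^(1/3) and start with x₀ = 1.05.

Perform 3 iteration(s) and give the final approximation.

Equation: x³ + x - 3 = 0
Fixed-point form: x = (3 - x)^(1/3)
x₀ = 1.05

x_1 = g(1.050000) = 1.249333
x_2 = g(1.249333) = 1.205224
x_3 = g(1.205224) = 1.215262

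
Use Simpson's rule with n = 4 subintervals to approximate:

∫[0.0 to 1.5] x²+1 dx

f(x) = x²+1
a = 0.0, b = 1.5, n = 4
h = (b - a)/n = 0.375000

Simpson's rule: (h/3)[f(x₀) + 4f(x₁) + 2f(x₂) + ... + f(xₙ)]

x_0 = 0.0000, f(x_0) = 1.000000, coefficient = 1
x_1 = 0.3750, f(x_1) = 1.140625, coefficient = 4
x_2 = 0.7500, f(x_2) = 1.562500, coefficient = 2
x_3 = 1.1250, f(x_3) = 2.265625, coefficient = 4
x_4 = 1.5000, f(x_4) = 3.250000, coefficient = 1

I ≈ (0.375000/3) × 21.000000 = 2.625000
Exact value: 2.625000
Error: 0.000000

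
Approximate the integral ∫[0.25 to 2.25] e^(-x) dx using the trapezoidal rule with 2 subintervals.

f(x) = e^(-x)
a = 0.25, b = 2.25, n = 2
h = (b - a)/n = 1.000000

Trapezoidal rule: (h/2)[f(x₀) + 2f(x₁) + 2f(x₂) + ... + f(xₙ)]

x_0 = 0.2500, f(x_0) = 0.778801, coefficient = 1
x_1 = 1.2500, f(x_1) = 0.286505, coefficient = 2
x_2 = 2.2500, f(x_2) = 0.105399, coefficient = 1

I ≈ (1.000000/2) × 1.457210 = 0.728605
Exact value: 0.673402
Error: 0.055203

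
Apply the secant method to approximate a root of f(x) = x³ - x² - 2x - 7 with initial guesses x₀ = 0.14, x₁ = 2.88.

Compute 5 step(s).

f(x) = x³ - x² - 2x - 7
x₀ = 0.14, x₁ = 2.88

Secant formula: x_{n+1} = x_n - f(x_n)(x_n - x_{n-1})/(f(x_n) - f(x_{n-1}))

Iteration 1:
  f(0.140000) = -7.296856
  f(2.880000) = 2.833472
  x_2 = 2.880000 - 2.833472×(2.880000 - 0.140000)/(2.833472 - (-7.296856))
       = 2.113617
Iteration 2:
  f(2.880000) = 2.833472
  f(2.113617) = -6.252289
  x_3 = 2.113617 - (-6.252289)×(2.113617 - 2.880000)/(-6.252289 - 2.833472)
       = 2.640997
Iteration 3:
  f(2.113617) = -6.252289
  f(2.640997) = -0.836263
  x_4 = 2.640997 - (-0.836263)×(2.640997 - 2.113617)/(-0.836263 - (-6.252289))
       = 2.722427
Iteration 4:
  f(2.640997) = -0.836263
  f(2.722427) = 0.321103
  x_5 = 2.722427 - 0.321103×(2.722427 - 2.640997)/(0.321103 - (-0.836263))
       = 2.699835
Iteration 5:
  f(2.722427) = 0.321103
  f(2.699835) = -0.009389
  x_6 = 2.699835 - (-0.009389)×(2.699835 - 2.722427)/(-0.009389 - 0.321103)
       = 2.700477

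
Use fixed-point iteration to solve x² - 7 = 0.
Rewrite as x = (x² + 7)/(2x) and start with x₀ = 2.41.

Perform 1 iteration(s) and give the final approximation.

Equation: x² - 7 = 0
Fixed-point form: x = (x² + 7)/(2x)
x₀ = 2.41

x_1 = g(2.410000) = 2.657282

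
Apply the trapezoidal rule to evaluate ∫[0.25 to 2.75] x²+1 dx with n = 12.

f(x) = x²+1
a = 0.25, b = 2.75, n = 12
h = (b - a)/n = 0.208333

Trapezoidal rule: (h/2)[f(x₀) + 2f(x₁) + 2f(x₂) + ... + f(xₙ)]

x_0 = 0.2500, f(x_0) = 1.062500, coefficient = 1
x_1 = 0.4583, f(x_1) = 1.210069, coefficient = 2
x_2 = 0.6667, f(x_2) = 1.444444, coefficient = 2
x_3 = 0.8750, f(x_3) = 1.765625, coefficient = 2
x_4 = 1.0833, f(x_4) = 2.173611, coefficient = 2
x_5 = 1.2917, f(x_5) = 2.668403, coefficient = 2
x_6 = 1.5000, f(x_6) = 3.250000, coefficient = 2
x_7 = 1.7083, f(x_7) = 3.918403, coefficient = 2
x_8 = 1.9167, f(x_8) = 4.673611, coefficient = 2
x_9 = 2.1250, f(x_9) = 5.515625, coefficient = 2
x_10 = 2.3333, f(x_10) = 6.444444, coefficient = 2
x_11 = 2.5417, f(x_11) = 7.460069, coefficient = 2
x_12 = 2.7500, f(x_12) = 8.562500, coefficient = 1

I ≈ (0.208333/2) × 90.673611 = 9.445168
Exact value: 9.427083
Error: 0.018084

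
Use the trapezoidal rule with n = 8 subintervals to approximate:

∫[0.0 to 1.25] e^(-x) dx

f(x) = e^(-x)
a = 0.0, b = 1.25, n = 8
h = (b - a)/n = 0.156250

Trapezoidal rule: (h/2)[f(x₀) + 2f(x₁) + 2f(x₂) + ... + f(xₙ)]

x_0 = 0.0000, f(x_0) = 1.000000, coefficient = 1
x_1 = 0.1562, f(x_1) = 0.855345, coefficient = 2
x_2 = 0.3125, f(x_2) = 0.731616, coefficient = 2
x_3 = 0.4688, f(x_3) = 0.625784, coefficient = 2
x_4 = 0.6250, f(x_4) = 0.535261, coefficient = 2
x_5 = 0.7812, f(x_5) = 0.457833, coefficient = 2
x_6 = 0.9375, f(x_6) = 0.391606, coefficient = 2
x_7 = 1.0938, f(x_7) = 0.334958, coefficient = 2
x_8 = 1.2500, f(x_8) = 0.286505, coefficient = 1

I ≈ (0.156250/2) × 9.151312 = 0.714946
Exact value: 0.713495
Error: 0.001451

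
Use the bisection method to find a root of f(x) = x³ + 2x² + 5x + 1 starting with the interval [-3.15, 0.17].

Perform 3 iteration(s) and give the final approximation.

f(x) = x³ + 2x² + 5x + 1
Initial interval: [-3.15, 0.17]

Iteration 1:
  c_1 = (-3.150000 + 0.170000)/2 = -1.490000
  f(c_1) = f(-1.490000) = -5.317749
  f(a) × f(c) ≥ 0, new interval: [-1.490000, 0.170000]
Iteration 2:
  c_2 = (-1.490000 + 0.170000)/2 = -0.660000
  f(c_2) = f(-0.660000) = -1.716296
  f(a) × f(c) ≥ 0, new interval: [-0.660000, 0.170000]
Iteration 3:
  c_3 = (-0.660000 + 0.170000)/2 = -0.245000
  f(c_3) = f(-0.245000) = -0.119656
  f(a) × f(c) ≥ 0, new interval: [-0.245000, 0.170000]

After 3 iteration(s), the approximation is c_3 = -0.245000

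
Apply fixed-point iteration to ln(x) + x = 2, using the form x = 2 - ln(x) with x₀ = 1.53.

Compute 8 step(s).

Equation: ln(x) + x = 2
Fixed-point form: x = 2 - ln(x)
x₀ = 1.53

x_1 = g(1.530000) = 1.574732
x_2 = g(1.574732) = 1.545915
x_3 = g(1.545915) = 1.564384
x_4 = g(1.564384) = 1.552508
x_5 = g(1.552508) = 1.560128
x_6 = g(1.560128) = 1.555232
x_7 = g(1.555232) = 1.558375
x_8 = g(1.558375) = 1.556356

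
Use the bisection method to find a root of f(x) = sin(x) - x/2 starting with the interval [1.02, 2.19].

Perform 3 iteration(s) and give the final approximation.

f(x) = sin(x) - x/2
Initial interval: [1.02, 2.19]

Iteration 1:
  c_1 = (1.020000 + 2.190000)/2 = 1.605000
  f(c_1) = f(1.605000) = 0.196915
  f(a) × f(c) ≥ 0, new interval: [1.605000, 2.190000]
Iteration 2:
  c_2 = (1.605000 + 2.190000)/2 = 1.897500
  f(c_2) = f(1.897500) = -0.001645
  f(a) × f(c) < 0, new interval: [1.605000, 1.897500]
Iteration 3:
  c_3 = (1.605000 + 1.897500)/2 = 1.751250
  f(c_3) = f(1.751250) = 0.108137
  f(a) × f(c) ≥ 0, new interval: [1.751250, 1.897500]

After 3 iteration(s), the approximation is c_3 = 1.751250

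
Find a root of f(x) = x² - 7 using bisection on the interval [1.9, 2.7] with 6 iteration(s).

f(x) = x² - 7
Initial interval: [1.9, 2.7]

Iteration 1:
  c_1 = (1.900000 + 2.700000)/2 = 2.300000
  f(c_1) = f(2.300000) = -1.710000
  f(a) × f(c) ≥ 0, new interval: [2.300000, 2.700000]
Iteration 2:
  c_2 = (2.300000 + 2.700000)/2 = 2.500000
  f(c_2) = f(2.500000) = -0.750000
  f(a) × f(c) ≥ 0, new interval: [2.500000, 2.700000]
Iteration 3:
  c_3 = (2.500000 + 2.700000)/2 = 2.600000
  f(c_3) = f(2.600000) = -0.240000
  f(a) × f(c) ≥ 0, new interval: [2.600000, 2.700000]
Iteration 4:
  c_4 = (2.600000 + 2.700000)/2 = 2.650000
  f(c_4) = f(2.650000) = 0.022500
  f(a) × f(c) < 0, new interval: [2.600000, 2.650000]
Iteration 5:
  c_5 = (2.600000 + 2.650000)/2 = 2.625000
  f(c_5) = f(2.625000) = -0.109375
  f(a) × f(c) ≥ 0, new interval: [2.625000, 2.650000]
Iteration 6:
  c_6 = (2.625000 + 2.650000)/2 = 2.637500
  f(c_6) = f(2.637500) = -0.043594
  f(a) × f(c) ≥ 0, new interval: [2.637500, 2.650000]

After 6 iteration(s), the approximation is c_6 = 2.637500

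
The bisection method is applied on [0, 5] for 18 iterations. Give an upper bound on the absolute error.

Bisection error bound: |error| ≤ (b-a)/2^n
|error| ≤ (5 - 0)/2^18 = 5/2^18
|error| ≤ 0.0000190735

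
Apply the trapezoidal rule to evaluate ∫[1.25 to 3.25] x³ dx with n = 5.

f(x) = x³
a = 1.25, b = 3.25, n = 5
h = (b - a)/n = 0.400000

Trapezoidal rule: (h/2)[f(x₀) + 2f(x₁) + 2f(x₂) + ... + f(xₙ)]

x_0 = 1.2500, f(x_0) = 1.953125, coefficient = 1
x_1 = 1.6500, f(x_1) = 4.492125, coefficient = 2
x_2 = 2.0500, f(x_2) = 8.615125, coefficient = 2
x_3 = 2.4500, f(x_3) = 14.706125, coefficient = 2
x_4 = 2.8500, f(x_4) = 23.149125, coefficient = 2
x_5 = 3.2500, f(x_5) = 34.328125, coefficient = 1

I ≈ (0.400000/2) × 138.206250 = 27.641250
Exact value: 27.281250
Error: 0.360000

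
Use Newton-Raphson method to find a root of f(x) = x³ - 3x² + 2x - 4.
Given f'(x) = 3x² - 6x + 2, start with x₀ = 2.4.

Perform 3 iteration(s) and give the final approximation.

f(x) = x³ - 3x² + 2x - 4
f'(x) = 3x² - 6x + 2
x₀ = 2.4

Newton-Raphson formula: x_{n+1} = x_n - f(x_n)/f'(x_n)

Iteration 1:
  f(2.400000) = -2.656000
  f'(2.400000) = 4.880000
  x_1 = 2.400000 - (-2.656000)/4.880000 = 2.944262
Iteration 2:
  f(2.944262) = 1.405352
  f'(2.944262) = 10.340468
  x_2 = 2.944262 - 1.405352/10.340468 = 2.808354
Iteration 3:
  f(2.808354) = 0.105227
  f'(2.808354) = 8.810436
  x_3 = 2.808354 - 0.105227/8.810436 = 2.796411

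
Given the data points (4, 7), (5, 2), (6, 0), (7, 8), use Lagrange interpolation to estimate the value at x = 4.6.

Lagrange interpolation formula:
P(x) = Σ yᵢ × Lᵢ(x)
where Lᵢ(x) = Π_{j≠i} (x - xⱼ)/(xᵢ - xⱼ)

L_0(4.6) = (4.6 - 5)/(4 - 5) × (4.6 - 6)/(4 - 6) × (4.6 - 7)/(4 - 7) = 0.224000
L_1(4.6) = (4.6 - 4)/(5 - 4) × (4.6 - 6)/(5 - 6) × (4.6 - 7)/(5 - 7) = 1.008000
L_2(4.6) = (4.6 - 4)/(6 - 4) × (4.6 - 5)/(6 - 5) × (4.6 - 7)/(6 - 7) = -0.288000
L_3(4.6) = (4.6 - 4)/(7 - 4) × (4.6 - 5)/(7 - 5) × (4.6 - 6)/(7 - 6) = 0.056000

P(4.6) = 7×L_0(4.6) + 2×L_1(4.6) + 0×L_2(4.6) + 8×L_3(4.6)
P(4.6) = 4.032000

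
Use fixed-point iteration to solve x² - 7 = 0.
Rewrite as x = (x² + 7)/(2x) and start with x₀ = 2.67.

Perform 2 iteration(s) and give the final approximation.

Equation: x² - 7 = 0
Fixed-point form: x = (x² + 7)/(2x)
x₀ = 2.67

x_1 = g(2.670000) = 2.645861
x_2 = g(2.645861) = 2.645751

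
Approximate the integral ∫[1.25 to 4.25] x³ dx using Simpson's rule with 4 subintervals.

f(x) = x³
a = 1.25, b = 4.25, n = 4
h = (b - a)/n = 0.750000

Simpson's rule: (h/3)[f(x₀) + 4f(x₁) + 2f(x₂) + ... + f(xₙ)]

x_0 = 1.2500, f(x_0) = 1.953125, coefficient = 1
x_1 = 2.0000, f(x_1) = 8.000000, coefficient = 4
x_2 = 2.7500, f(x_2) = 20.796875, coefficient = 2
x_3 = 3.5000, f(x_3) = 42.875000, coefficient = 4
x_4 = 4.2500, f(x_4) = 76.765625, coefficient = 1

I ≈ (0.750000/3) × 323.812500 = 80.953125
Exact value: 80.953125
Error: 0.000000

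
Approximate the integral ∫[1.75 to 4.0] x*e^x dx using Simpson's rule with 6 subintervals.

f(x) = x*e^x
a = 1.75, b = 4.0, n = 6
h = (b - a)/n = 0.375000

Simpson's rule: (h/3)[f(x₀) + 4f(x₁) + 2f(x₂) + ... + f(xₙ)]

x_0 = 1.7500, f(x_0) = 10.070555, coefficient = 1
x_1 = 2.1250, f(x_1) = 17.792407, coefficient = 4
x_2 = 2.5000, f(x_2) = 30.456235, coefficient = 2
x_3 = 2.8750, f(x_3) = 50.960594, coefficient = 4
x_4 = 3.2500, f(x_4) = 83.818605, coefficient = 2
x_5 = 3.6250, f(x_5) = 136.027121, coefficient = 4
x_6 = 4.0000, f(x_6) = 218.392600, coefficient = 1

I ≈ (0.375000/3) × 1276.133326 = 159.516666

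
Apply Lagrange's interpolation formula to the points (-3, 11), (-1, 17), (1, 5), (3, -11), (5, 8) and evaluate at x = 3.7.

Lagrange interpolation formula:
P(x) = Σ yᵢ × Lᵢ(x)
where Lᵢ(x) = Π_{j≠i} (x - xⱼ)/(xᵢ - xⱼ)

L_0(3.7) = (3.7 - (-1))/(-3 - (-1)) × (3.7 - 1)/(-3 - 1) × (3.7 - 3)/(-3 - 3) × (3.7 - 5)/(-3 - 5) = -0.030073
L_1(3.7) = (3.7 - (-3))/(-1 - (-3)) × (3.7 - 1)/(-1 - 1) × (3.7 - 3)/(-1 - 3) × (3.7 - 5)/(-1 - 5) = 0.171478
L_2(3.7) = (3.7 - (-3))/(1 - (-3)) × (3.7 - (-1))/(1 - (-1)) × (3.7 - 3)/(1 - 3) × (3.7 - 5)/(1 - 5) = -0.447748
L_3(3.7) = (3.7 - (-3))/(3 - (-3)) × (3.7 - (-1))/(3 - (-1)) × (3.7 - 1)/(3 - 1) × (3.7 - 5)/(3 - 5) = 1.151353
L_4(3.7) = (3.7 - (-3))/(5 - (-3)) × (3.7 - (-1))/(5 - (-1)) × (3.7 - 1)/(5 - 1) × (3.7 - 3)/(5 - 3) = 0.154990

P(3.7) = 11×L_0(3.7) + 17×L_1(3.7) + 5×L_2(3.7) + (-11)×L_3(3.7) + 8×L_4(3.7)
P(3.7) = -11.079379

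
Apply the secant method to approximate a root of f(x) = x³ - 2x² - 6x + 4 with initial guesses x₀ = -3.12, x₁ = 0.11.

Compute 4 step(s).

f(x) = x³ - 2x² - 6x + 4
x₀ = -3.12, x₁ = 0.11

Secant formula: x_{n+1} = x_n - f(x_n)(x_n - x_{n-1})/(f(x_n) - f(x_{n-1}))

Iteration 1:
  f(-3.120000) = -27.120128
  f(0.110000) = 3.317131
  x_2 = 0.110000 - 3.317131×(0.110000 - (-3.120000))/(3.317131 - (-27.120128))
       = -0.242014
Iteration 2:
  f(0.110000) = 3.317131
  f(-0.242014) = 5.320766
  x_3 = -0.242014 - 5.320766×(-0.242014 - 0.110000)/(5.320766 - 3.317131)
       = 0.692779
Iteration 3:
  f(-0.242014) = 5.320766
  f(0.692779) = -0.784062
  x_4 = 0.692779 - (-0.784062)×(0.692779 - (-0.242014))/(-0.784062 - 5.320766)
       = 0.572720
Iteration 4:
  f(0.692779) = -0.784062
  f(0.572720) = 0.095518
  x_5 = 0.572720 - 0.095518×(0.572720 - 0.692779)/(0.095518 - (-0.784062))
       = 0.585758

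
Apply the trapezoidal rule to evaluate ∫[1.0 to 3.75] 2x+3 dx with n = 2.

f(x) = 2x+3
a = 1.0, b = 3.75, n = 2
h = (b - a)/n = 1.375000

Trapezoidal rule: (h/2)[f(x₀) + 2f(x₁) + 2f(x₂) + ... + f(xₙ)]

x_0 = 1.0000, f(x_0) = 5.000000, coefficient = 1
x_1 = 2.3750, f(x_1) = 7.750000, coefficient = 2
x_2 = 3.7500, f(x_2) = 10.500000, coefficient = 1

I ≈ (1.375000/2) × 31.000000 = 21.312500
Exact value: 21.312500
Error: 0.000000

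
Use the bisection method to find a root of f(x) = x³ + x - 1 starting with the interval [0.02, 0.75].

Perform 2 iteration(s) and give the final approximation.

f(x) = x³ + x - 1
Initial interval: [0.02, 0.75]

Iteration 1:
  c_1 = (0.020000 + 0.750000)/2 = 0.385000
  f(c_1) = f(0.385000) = -0.557933
  f(a) × f(c) ≥ 0, new interval: [0.385000, 0.750000]
Iteration 2:
  c_2 = (0.385000 + 0.750000)/2 = 0.567500
  f(c_2) = f(0.567500) = -0.249733
  f(a) × f(c) ≥ 0, new interval: [0.567500, 0.750000]

After 2 iteration(s), the approximation is c_2 = 0.567500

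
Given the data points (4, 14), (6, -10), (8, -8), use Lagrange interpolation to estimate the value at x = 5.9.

Lagrange interpolation formula:
P(x) = Σ yᵢ × Lᵢ(x)
where Lᵢ(x) = Π_{j≠i} (x - xⱼ)/(xᵢ - xⱼ)

L_0(5.9) = (5.9 - 6)/(4 - 6) × (5.9 - 8)/(4 - 8) = 0.026250
L_1(5.9) = (5.9 - 4)/(6 - 4) × (5.9 - 8)/(6 - 8) = 0.997500
L_2(5.9) = (5.9 - 4)/(8 - 4) × (5.9 - 6)/(8 - 6) = -0.023750

P(5.9) = 14×L_0(5.9) + (-10)×L_1(5.9) + (-8)×L_2(5.9)
P(5.9) = -9.417500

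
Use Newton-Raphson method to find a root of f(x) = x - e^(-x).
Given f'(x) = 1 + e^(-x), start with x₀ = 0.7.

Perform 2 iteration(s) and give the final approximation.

f(x) = x - e^(-x)
f'(x) = 1 + e^(-x)
x₀ = 0.7

Newton-Raphson formula: x_{n+1} = x_n - f(x_n)/f'(x_n)

Iteration 1:
  f(0.700000) = 0.203415
  f'(0.700000) = 1.496585
  x_1 = 0.700000 - 0.203415/1.496585 = 0.564081
Iteration 2:
  f(0.564081) = -0.004802
  f'(0.564081) = 1.568883
  x_2 = 0.564081 - (-0.004802)/1.568883 = 0.567142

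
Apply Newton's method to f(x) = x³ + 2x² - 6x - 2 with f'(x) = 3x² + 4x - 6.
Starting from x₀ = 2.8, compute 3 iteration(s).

f(x) = x³ + 2x² - 6x - 2
f'(x) = 3x² + 4x - 6
x₀ = 2.8

Newton-Raphson formula: x_{n+1} = x_n - f(x_n)/f'(x_n)

Iteration 1:
  f(2.800000) = 18.832000
  f'(2.800000) = 28.720000
  x_1 = 2.800000 - 18.832000/28.720000 = 2.144290
Iteration 2:
  f(2.144290) = 4.189616
  f'(2.144290) = 16.371094
  x_2 = 2.144290 - 4.189616/16.371094 = 1.888374
Iteration 3:
  f(1.888374) = 0.535531
  f'(1.888374) = 12.251369
  x_3 = 1.888374 - 0.535531/12.251369 = 1.844662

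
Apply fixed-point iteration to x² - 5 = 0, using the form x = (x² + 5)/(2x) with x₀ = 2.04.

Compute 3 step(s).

Equation: x² - 5 = 0
Fixed-point form: x = (x² + 5)/(2x)
x₀ = 2.04

x_1 = g(2.040000) = 2.245490
x_2 = g(2.245490) = 2.236088
x_3 = g(2.236088) = 2.236068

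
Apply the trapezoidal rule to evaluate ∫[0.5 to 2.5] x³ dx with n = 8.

f(x) = x³
a = 0.5, b = 2.5, n = 8
h = (b - a)/n = 0.250000

Trapezoidal rule: (h/2)[f(x₀) + 2f(x₁) + 2f(x₂) + ... + f(xₙ)]

x_0 = 0.5000, f(x_0) = 0.125000, coefficient = 1
x_1 = 0.7500, f(x_1) = 0.421875, coefficient = 2
x_2 = 1.0000, f(x_2) = 1.000000, coefficient = 2
x_3 = 1.2500, f(x_3) = 1.953125, coefficient = 2
x_4 = 1.5000, f(x_4) = 3.375000, coefficient = 2
x_5 = 1.7500, f(x_5) = 5.359375, coefficient = 2
x_6 = 2.0000, f(x_6) = 8.000000, coefficient = 2
x_7 = 2.2500, f(x_7) = 11.390625, coefficient = 2
x_8 = 2.5000, f(x_8) = 15.625000, coefficient = 1

I ≈ (0.250000/2) × 78.750000 = 9.843750
Exact value: 9.750000
Error: 0.093750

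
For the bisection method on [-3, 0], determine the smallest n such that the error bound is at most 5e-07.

We need (b-a)/2^n ≤ 5e-07
(0 - (-3))/2^n ≤ 5e-07
3/2^n ≤ 5e-07
2^n ≥ 6000000
n ≥ log₂(6000000) = 22.52
n ≥ 23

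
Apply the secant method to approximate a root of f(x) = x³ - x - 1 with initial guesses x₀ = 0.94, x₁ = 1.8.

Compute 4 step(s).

f(x) = x³ - x - 1
x₀ = 0.94, x₁ = 1.8

Secant formula: x_{n+1} = x_n - f(x_n)(x_n - x_{n-1})/(f(x_n) - f(x_{n-1}))

Iteration 1:
  f(0.940000) = -1.109416
  f(1.800000) = 3.032000
  x_2 = 1.800000 - 3.032000×(1.800000 - 0.940000)/(3.032000 - (-1.109416))
       = 1.170380
Iteration 2:
  f(1.800000) = 3.032000
  f(1.170380) = -0.567207
  x_3 = 1.170380 - (-0.567207)×(1.170380 - 1.800000)/(-0.567207 - 3.032000)
       = 1.269603
Iteration 3:
  f(1.170380) = -0.567207
  f(1.269603) = -0.223141
  x_4 = 1.269603 - (-0.223141)×(1.269603 - 1.170380)/(-0.223141 - (-0.567207))
       = 1.333953
Iteration 4:
  f(1.269603) = -0.223141
  f(1.333953) = 0.039724
  x_5 = 1.333953 - 0.039724×(1.333953 - 1.269603)/(0.039724 - (-0.223141))
       = 1.324228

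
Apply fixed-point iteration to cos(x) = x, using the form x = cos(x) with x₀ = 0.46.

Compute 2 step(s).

Equation: cos(x) = x
Fixed-point form: x = cos(x)
x₀ = 0.46

x_1 = g(0.460000) = 0.896052
x_2 = g(0.896052) = 0.624697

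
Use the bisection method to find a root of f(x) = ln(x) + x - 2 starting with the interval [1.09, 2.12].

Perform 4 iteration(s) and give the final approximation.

f(x) = ln(x) + x - 2
Initial interval: [1.09, 2.12]

Iteration 1:
  c_1 = (1.090000 + 2.120000)/2 = 1.605000
  f(c_1) = f(1.605000) = 0.078124
  f(a) × f(c) < 0, new interval: [1.090000, 1.605000]
Iteration 2:
  c_2 = (1.090000 + 1.605000)/2 = 1.347500
  f(c_2) = f(1.347500) = -0.354249
  f(a) × f(c) ≥ 0, new interval: [1.347500, 1.605000]
Iteration 3:
  c_3 = (1.347500 + 1.605000)/2 = 1.476250
  f(c_3) = f(1.476250) = -0.134245
  f(a) × f(c) ≥ 0, new interval: [1.476250, 1.605000]
Iteration 4:
  c_4 = (1.476250 + 1.605000)/2 = 1.540625
  f(c_4) = f(1.540625) = -0.027187
  f(a) × f(c) ≥ 0, new interval: [1.540625, 1.605000]

After 4 iteration(s), the approximation is c_4 = 1.540625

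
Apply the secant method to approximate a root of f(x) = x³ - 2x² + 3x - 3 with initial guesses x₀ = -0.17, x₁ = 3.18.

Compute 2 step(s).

f(x) = x³ - 2x² + 3x - 3
x₀ = -0.17, x₁ = 3.18

Secant formula: x_{n+1} = x_n - f(x_n)(x_n - x_{n-1})/(f(x_n) - f(x_{n-1}))

Iteration 1:
  f(-0.170000) = -3.572713
  f(3.180000) = 18.472632
  x_2 = 3.180000 - 18.472632×(3.180000 - (-0.170000))/(18.472632 - (-3.572713))
       = 0.372908
Iteration 2:
  f(3.180000) = 18.472632
  f(0.372908) = -2.107541
  x_3 = 0.372908 - (-2.107541)×(0.372908 - 3.180000)/(-2.107541 - 18.472632)
       = 0.660372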